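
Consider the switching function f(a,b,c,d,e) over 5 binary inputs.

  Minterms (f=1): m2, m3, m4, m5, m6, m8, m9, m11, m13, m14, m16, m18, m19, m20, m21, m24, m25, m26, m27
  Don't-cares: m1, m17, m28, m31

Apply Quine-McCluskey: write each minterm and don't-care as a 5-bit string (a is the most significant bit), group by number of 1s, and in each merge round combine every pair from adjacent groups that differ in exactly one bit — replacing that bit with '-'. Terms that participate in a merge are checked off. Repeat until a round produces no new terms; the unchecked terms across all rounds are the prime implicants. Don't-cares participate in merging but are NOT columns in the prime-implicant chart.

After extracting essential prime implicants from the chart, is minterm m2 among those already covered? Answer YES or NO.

NO

[col 0] 00001*, 00010*, 00011*, 00100*, 00101*, 00110*, 01000*, 01001*, 01011*, 01101*, 01110*, 10000*, 10001*, 10010*, 10011*, 10100*, 10101*, 11000*, 11001*, 11010*, 11011*, 11100*, 11111*
[col 1] -0001*, -0010*, -0011*, -0100*, -0101*, -1000*, -1001*, -1011*, 0-001*, 0-011*, 0-101*, 0-110, 00-01*, 00-10, 000-1*, 0001-*, 001-0, 0010-*, 01-01*, 010-1*, 0100-*, 1-000*, 1-001*, 1-010*, 1-011*, 1-100*, 10-00*, 10-01*, 100-0*, 100-1*, 1000-*, 1001-*, 1010-*, 11-00*, 11-11, 110-0*, 110-1*, 1100-*, 1101-*
[col 2] --001*, --011*, -0-01, -00-1*, -001-, -010-, -10-1*, -100-, 0--01, 0-0-1*, 1--00, 1-0-0*, 1-0-1*, 1-00-*, 1-01-*, 10-0-, 100--*, 110--*
[col 3] --0-1, 1-0--
Prime implicants: --0-1, -0-01, -001-, -010-, -100-, 0--01, 0-110, 00-10, 001-0, 1--00, 1-0--, 10-0-, 11-11
PI chart (minterm → PIs covering it):
  2 | -001-,00-10
  3 | --0-1,-001-
  4 | -010-,001-0
  5 | -0-01,-010-,0--01
  6 | 0-110,00-10,001-0
  8 | -100-  (sole → essential)
  9 | --0-1,-100-,0--01
  11 | --0-1  (sole → essential)
  13 | 0--01  (sole → essential)
  14 | 0-110  (sole → essential)
  16 | 1--00,1-0--,10-0-
  18 | -001-,1-0--
  19 | --0-1,-001-,1-0--
  20 | -010-,1--00,10-0-
  21 | -0-01,-010-,10-0-
  24 | -100-,1--00,1-0--
  25 | --0-1,-100-,1-0--
  26 | 1-0--  (sole → essential)
  27 | --0-1,1-0--,11-11
Essential prime implicants: --0-1, -100-, 0--01, 0-110, 1-0--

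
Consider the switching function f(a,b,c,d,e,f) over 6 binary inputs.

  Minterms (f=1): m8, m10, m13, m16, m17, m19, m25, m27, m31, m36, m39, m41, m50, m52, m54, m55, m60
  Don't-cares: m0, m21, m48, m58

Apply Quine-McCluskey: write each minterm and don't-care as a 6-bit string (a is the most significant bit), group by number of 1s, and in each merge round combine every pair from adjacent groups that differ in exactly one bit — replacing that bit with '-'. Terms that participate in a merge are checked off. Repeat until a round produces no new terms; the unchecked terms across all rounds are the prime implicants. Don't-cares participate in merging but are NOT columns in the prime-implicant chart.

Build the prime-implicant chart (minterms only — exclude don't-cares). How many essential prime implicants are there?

size-2^0 implicants → 000000(✓)  001000(✓)  001010(✓)  001101  010000(✓)  010001(✓)  010011(✓)  010101(✓)  011001(✓)  011011(✓)  011111(✓)  100100(✓)  100111(✓)  101001  110000(✓)  110010(✓)  110100(✓)  110110(✓)  110111(✓)  111010(✓)  111100(✓)
size-2^1 implicants → -10000  0-0000  00-000  0010-0  01-001(✓)  01-011(✓)  010-01  0100-1(✓)  01000-  011-11  0110-1(✓)  1-0100  1-0111  11-010  11-100  110-00(✓)  110-10(✓)  1100-0(✓)  1101-0(✓)  11011-
size-2^2 implicants → 01-0-1  110--0
Unchecked terms (primes): -10000, 0-0000, 00-000, 0010-0, 001101, 01-0-1, 010-01, 01000-, 011-11, 1-0100, 1-0111, 101001, 11-010, 11-100, 110--0, 11011-
Minterm coverage:
  m8 ⊆ 00-000,0010-0
  m10 ⊆ 0010-0 [E]
  m13 ⊆ 001101 [E]
  m16 ⊆ -10000,0-0000,01000-
  m17 ⊆ 01-0-1,010-01,01000-
  m19 ⊆ 01-0-1 [E]
  m25 ⊆ 01-0-1 [E]
  m27 ⊆ 01-0-1,011-11
  m31 ⊆ 011-11 [E]
  m36 ⊆ 1-0100 [E]
  m39 ⊆ 1-0111 [E]
  m41 ⊆ 101001 [E]
  m50 ⊆ 11-010,110--0
  m52 ⊆ 1-0100,11-100,110--0
  m54 ⊆ 110--0,11011-
  m55 ⊆ 1-0111,11011-
  m60 ⊆ 11-100 [E]
E = {0010-0, 001101, 01-0-1, 011-11, 1-0100, 1-0111, 101001, 11-100}

8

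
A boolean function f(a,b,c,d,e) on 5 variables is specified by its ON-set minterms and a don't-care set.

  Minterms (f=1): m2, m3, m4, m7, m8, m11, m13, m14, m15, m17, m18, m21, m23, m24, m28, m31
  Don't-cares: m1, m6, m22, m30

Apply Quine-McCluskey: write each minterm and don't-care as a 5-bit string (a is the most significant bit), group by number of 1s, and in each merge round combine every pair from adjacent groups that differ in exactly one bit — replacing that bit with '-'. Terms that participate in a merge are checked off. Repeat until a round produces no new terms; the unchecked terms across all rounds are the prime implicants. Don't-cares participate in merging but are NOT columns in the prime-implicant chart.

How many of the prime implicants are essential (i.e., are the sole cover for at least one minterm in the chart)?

6

Round 0: 00001✓ 00010✓ 00011✓ 00100✓ 00110✓ 00111✓ 01000✓ 01011✓ 01101✓ 01110✓ 01111✓ 10001✓ 10010✓ 10101✓ 10110✓ 10111✓ 11000✓ 11100✓ 11110✓ 11111✓
Round 1: -0001 -0010✓ -0110✓ -0111✓ -1000 -1110✓ -1111✓ 0-011✓ 0-110✓ 0-111✓ 00-10✓ 00-11✓ 000-1 0001-✓ 001-0 0011-✓ 01-11✓ 011-1 0111-✓ 1-110✓ 1-111✓ 10-01 10-10✓ 101-1 1011-✓ 11-00 111-0 1111-✓
Round 2: --110✓ --111✓ -0-10 -011-✓ -111-✓ 0--11 0-11-✓ 00-1- 1-11-✓
Round 3: --11-
PIs = {--11-, -0-10, -0001, -1000, 0--11, 00-1-, 000-1, 001-0, 011-1, 10-01, 101-1, 11-00, 111-0}
Coverage chart:
  m2: -0-10,00-1-
  m3: 0--11,00-1-,000-1
  m4: 001-0 ←essential
  m7: --11-,0--11,00-1-
  m8: -1000 ←essential
  m11: 0--11 ←essential
  m13: 011-1 ←essential
  m14: --11- ←essential
  m15: --11-,0--11,011-1
  m17: -0001,10-01
  m18: -0-10 ←essential
  m21: 10-01,101-1
  m23: --11-,101-1
  m24: -1000,11-00
  m28: 11-00,111-0
  m31: --11- ←essential
Essential: --11-, -0-10, -1000, 0--11, 001-0, 011-1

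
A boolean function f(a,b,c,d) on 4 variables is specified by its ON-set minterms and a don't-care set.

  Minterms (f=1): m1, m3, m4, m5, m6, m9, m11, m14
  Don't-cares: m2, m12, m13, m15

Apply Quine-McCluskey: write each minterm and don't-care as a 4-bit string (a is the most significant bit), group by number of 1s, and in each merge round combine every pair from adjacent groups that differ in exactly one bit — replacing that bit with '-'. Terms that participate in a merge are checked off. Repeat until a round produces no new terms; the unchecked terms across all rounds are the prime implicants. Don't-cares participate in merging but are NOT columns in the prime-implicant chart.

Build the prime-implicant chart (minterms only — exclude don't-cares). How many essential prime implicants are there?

0

Round 0: 0001✓ 0010✓ 0011✓ 0100✓ 0101✓ 0110✓ 1001✓ 1011✓ 1100✓ 1101✓ 1110✓ 1111✓
Round 1: -001✓ -011✓ -100✓ -101✓ -110✓ 0-01✓ 0-10 00-1✓ 001- 01-0✓ 010-✓ 1-01✓ 1-11✓ 10-1✓ 11-0✓ 11-1✓ 110-✓ 111-✓
Round 2: --01 -0-1 -1-0 -10- 1--1 11--
PIs = {--01, -0-1, -1-0, -10-, 0-10, 001-, 1--1, 11--}
Coverage chart:
  m1: --01,-0-1
  m3: -0-1,001-
  m4: -1-0,-10-
  m5: --01,-10-
  m6: -1-0,0-10
  m9: --01,-0-1,1--1
  m11: -0-1,1--1
  m14: -1-0,11--
(no essential prime implicants)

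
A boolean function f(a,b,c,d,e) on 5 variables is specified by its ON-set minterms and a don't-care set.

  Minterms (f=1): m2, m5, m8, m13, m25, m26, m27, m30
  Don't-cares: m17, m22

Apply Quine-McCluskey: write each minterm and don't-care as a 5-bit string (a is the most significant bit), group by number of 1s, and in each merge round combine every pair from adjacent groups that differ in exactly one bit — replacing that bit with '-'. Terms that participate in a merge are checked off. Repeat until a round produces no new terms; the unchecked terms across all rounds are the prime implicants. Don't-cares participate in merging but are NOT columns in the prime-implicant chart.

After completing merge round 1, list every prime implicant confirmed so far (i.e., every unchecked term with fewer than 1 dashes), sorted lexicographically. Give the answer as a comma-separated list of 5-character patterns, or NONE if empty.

00010, 01000

size-2^0 implicants → 00010  00101(✓)  01000  01101(✓)  10001(✓)  10110(✓)  11001(✓)  11010(✓)  11011(✓)  11110(✓)
size-2^1 implicants → 0-101  1-001  1-110  11-10  110-1  1101-
Unchecked terms (primes): 0-101, 00010, 01000, 1-001, 1-110, 11-10, 110-1, 1101-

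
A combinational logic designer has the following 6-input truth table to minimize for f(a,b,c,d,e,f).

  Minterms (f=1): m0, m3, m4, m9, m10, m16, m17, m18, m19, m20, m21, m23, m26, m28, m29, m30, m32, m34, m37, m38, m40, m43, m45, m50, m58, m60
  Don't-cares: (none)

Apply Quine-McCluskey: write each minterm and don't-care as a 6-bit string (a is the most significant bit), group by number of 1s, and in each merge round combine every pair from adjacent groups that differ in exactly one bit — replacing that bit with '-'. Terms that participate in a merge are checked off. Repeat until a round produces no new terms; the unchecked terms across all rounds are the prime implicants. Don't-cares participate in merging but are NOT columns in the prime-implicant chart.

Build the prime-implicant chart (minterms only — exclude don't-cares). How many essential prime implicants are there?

12

Round 0: 000000✓ 000011✓ 000100✓ 001001 001010✓ 010000✓ 010001✓ 010010✓ 010011✓ 010100✓ 010101✓ 010111✓ 011010✓ 011100✓ 011101✓ 011110✓ 100000✓ 100010✓ 100101✓ 100110✓ 101000✓ 101011 101101✓ 110010✓ 111010✓ 111100✓
Round 1: -00000 -10010✓ -11010✓ -11100 0-0000✓ 0-0011 0-0100✓ 0-1010 000-00✓ 01-010✓ 01-100✓ 01-101✓ 010-00✓ 010-01✓ 010-11✓ 0100-0✓ 0100-1✓ 01000-✓ 01001-✓ 0101-1✓ 01010-✓ 011-10 0111-0 01110-✓ 1-0010 10-000 10-101 100-10 1000-0 11-010✓
Round 2: -1-010 0-0-00 01-10- 010--1 010-0- 0100--
PIs = {-00000, -1-010, -11100, 0-0-00, 0-0011, 0-1010, 001001, 01-10-, 010--1, 010-0-, 0100--, 011-10, 0111-0, 1-0010, 10-000, 10-101, 100-10, 1000-0, 101011}
Coverage chart:
  m0: -00000,0-0-00
  m3: 0-0011 ←essential
  m4: 0-0-00 ←essential
  m9: 001001 ←essential
  m10: 0-1010 ←essential
  m16: 0-0-00,010-0-,0100--
  m17: 010--1,010-0-,0100--
  m18: -1-010,0100--
  m19: 0-0011,010--1,0100--
  m20: 0-0-00,01-10-,010-0-
  m21: 01-10-,010--1,010-0-
  m23: 010--1 ←essential
  m26: -1-010,0-1010,011-10
  m28: -11100,01-10-,0111-0
  m29: 01-10- ←essential
  m30: 011-10,0111-0
  m32: -00000,10-000,1000-0
  m34: 1-0010,100-10,1000-0
  m37: 10-101 ←essential
  m38: 100-10 ←essential
  m40: 10-000 ←essential
  m43: 101011 ←essential
  m45: 10-101 ←essential
  m50: -1-010,1-0010
  m58: -1-010 ←essential
  m60: -11100 ←essential
Essential: -1-010, -11100, 0-0-00, 0-0011, 0-1010, 001001, 01-10-, 010--1, 10-000, 10-101, 100-10, 101011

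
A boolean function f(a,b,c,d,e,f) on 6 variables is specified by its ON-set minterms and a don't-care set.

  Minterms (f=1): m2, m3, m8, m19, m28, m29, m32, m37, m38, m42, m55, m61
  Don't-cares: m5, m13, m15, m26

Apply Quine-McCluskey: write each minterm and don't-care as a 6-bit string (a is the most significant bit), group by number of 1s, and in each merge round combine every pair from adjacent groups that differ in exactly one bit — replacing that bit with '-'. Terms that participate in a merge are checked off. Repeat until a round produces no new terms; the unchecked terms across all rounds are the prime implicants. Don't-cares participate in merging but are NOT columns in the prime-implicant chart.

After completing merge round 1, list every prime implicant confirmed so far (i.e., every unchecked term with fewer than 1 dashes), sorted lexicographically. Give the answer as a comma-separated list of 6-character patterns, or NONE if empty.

size-2^0 implicants → 000010(✓)  000011(✓)  000101(✓)  001000  001101(✓)  001111(✓)  010011(✓)  011010  011100(✓)  011101(✓)  100000  100101(✓)  100110  101010  110111  111101(✓)
size-2^1 implicants → -00101  -11101  0-0011  0-1101  00-101  00001-  0011-1  01110-
Unchecked terms (primes): -00101, -11101, 0-0011, 0-1101, 00-101, 00001-, 001000, 0011-1, 011010, 01110-, 100000, 100110, 101010, 110111

001000, 011010, 100000, 100110, 101010, 110111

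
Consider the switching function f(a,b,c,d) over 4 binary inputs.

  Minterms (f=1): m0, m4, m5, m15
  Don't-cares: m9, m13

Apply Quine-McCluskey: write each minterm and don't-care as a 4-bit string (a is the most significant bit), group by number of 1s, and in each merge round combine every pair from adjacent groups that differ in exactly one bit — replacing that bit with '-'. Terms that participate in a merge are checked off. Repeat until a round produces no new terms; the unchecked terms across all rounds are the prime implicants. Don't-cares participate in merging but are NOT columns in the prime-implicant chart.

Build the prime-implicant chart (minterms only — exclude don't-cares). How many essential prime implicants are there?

2

[col 0] 0000*, 0100*, 0101*, 1001*, 1101*, 1111*
[col 1] -101, 0-00, 010-, 1-01, 11-1
Prime implicants: -101, 0-00, 010-, 1-01, 11-1
PI chart (minterm → PIs covering it):
  0 | 0-00  (sole → essential)
  4 | 0-00,010-
  5 | -101,010-
  15 | 11-1  (sole → essential)
Essential prime implicants: 0-00, 11-1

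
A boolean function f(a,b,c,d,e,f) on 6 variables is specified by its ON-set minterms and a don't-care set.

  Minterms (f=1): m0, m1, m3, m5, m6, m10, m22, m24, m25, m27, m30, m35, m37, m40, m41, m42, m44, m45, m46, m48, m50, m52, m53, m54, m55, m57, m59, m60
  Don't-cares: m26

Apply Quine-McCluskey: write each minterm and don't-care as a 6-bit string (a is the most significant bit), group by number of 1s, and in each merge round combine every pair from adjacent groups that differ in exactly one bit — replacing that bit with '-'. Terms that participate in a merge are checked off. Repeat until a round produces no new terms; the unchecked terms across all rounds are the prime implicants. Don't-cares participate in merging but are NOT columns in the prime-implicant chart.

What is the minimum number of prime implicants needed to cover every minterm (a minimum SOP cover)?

Round 0: 000000✓ 000001✓ 000011✓ 000101✓ 000110✓ 001010✓ 010110✓ 011000✓ 011001✓ 011010✓ 011011✓ 011110✓ 100011✓ 100101✓ 101000✓ 101001✓ 101010✓ 101100✓ 101101✓ 101110✓ 110000✓ 110010✓ 110100✓ 110101✓ 110110✓ 110111✓ 111001✓ 111011✓ 111100✓
Round 1: -00011 -00101 -01010 -10110 -11001✓ -11011✓ 0-0110 0-1010 000-01 0000-1 00000- 01-110 011-10 0110-0✓ 0110-1✓ 01100-✓ 01101-✓ 1-0101 1-1001 1-1100 10-101 101-00✓ 101-01✓ 101-10✓ 1010-0✓ 10100-✓ 1011-0✓ 10110-✓ 11-100 110-00✓ 110-10✓ 1100-0✓ 1101-0✓ 1101-1✓ 11010-✓ 11011-✓ 1110-1✓
Round 2: -110-1 0110-- 101--0 101-0- 110--0 1101--
PIs = {-00011, -00101, -01010, -10110, -110-1, 0-0110, 0-1010, 000-01, 0000-1, 00000-, 01-110, 011-10, 0110--, 1-0101, 1-1001, 1-1100, 10-101, 101--0, 101-0-, 11-100, 110--0, 1101--}
Coverage chart:
  m0: 00000- ←essential
  m1: 000-01,0000-1,00000-
  m3: -00011,0000-1
  m5: -00101,000-01
  m6: 0-0110 ←essential
  m10: -01010,0-1010
  m22: -10110,0-0110,01-110
  m24: 0110-- ←essential
  m25: -110-1,0110--
  m27: -110-1,0110--
  m30: 01-110,011-10
  m35: -00011 ←essential
  m37: -00101,1-0101,10-101
  m40: 101--0,101-0-
  m41: 1-1001,101-0-
  m42: -01010,101--0
  m44: 1-1100,101--0,101-0-
  m45: 10-101,101-0-
  m46: 101--0 ←essential
  m48: 110--0 ←essential
  m50: 110--0 ←essential
  m52: 11-100,110--0,1101--
  m53: 1-0101,1101--
  m54: -10110,110--0,1101--
  m55: 1101-- ←essential
  m57: -110-1,1-1001
  m59: -110-1 ←essential
  m60: 1-1100,11-100
Essential: -00011, -110-1, 0-0110, 00000-, 0110--, 101--0, 110--0, 1101--
Petrick residual → -00101, -01010, 01-110, 1-1100, 101-0-
Min cover (13 terms): b'c'd'ef + b'c'de'f + b'cd'ef' + bcd'f + a'c'def' + a'b'c'd'e' + a'bdef' + a'bcd' + acde'f' + ab'cf' + ab'ce' + abc'f' + abc'd

13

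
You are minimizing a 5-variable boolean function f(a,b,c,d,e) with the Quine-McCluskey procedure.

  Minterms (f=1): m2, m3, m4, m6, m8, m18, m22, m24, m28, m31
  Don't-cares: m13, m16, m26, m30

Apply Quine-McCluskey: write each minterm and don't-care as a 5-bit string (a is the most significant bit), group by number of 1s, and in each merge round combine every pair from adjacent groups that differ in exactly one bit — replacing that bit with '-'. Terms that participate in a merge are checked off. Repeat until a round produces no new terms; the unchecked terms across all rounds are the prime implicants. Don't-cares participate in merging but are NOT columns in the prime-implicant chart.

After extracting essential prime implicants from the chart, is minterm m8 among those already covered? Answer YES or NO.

YES

Round 0: 00010✓ 00011✓ 00100✓ 00110✓ 01000✓ 01101 10000✓ 10010✓ 10110✓ 11000✓ 11010✓ 11100✓ 11110✓ 11111✓
Round 1: -0010✓ -0110✓ -1000 00-10✓ 0001- 001-0 1-000✓ 1-010✓ 1-110✓ 10-10✓ 100-0✓ 11-00✓ 11-10✓ 110-0✓ 111-0✓ 1111-
Round 2: -0-10 1--10 1-0-0 11--0
PIs = {-0-10, -1000, 0001-, 001-0, 01101, 1--10, 1-0-0, 11--0, 1111-}
Coverage chart:
  m2: -0-10,0001-
  m3: 0001- ←essential
  m4: 001-0 ←essential
  m6: -0-10,001-0
  m8: -1000 ←essential
  m18: -0-10,1--10,1-0-0
  m22: -0-10,1--10
  m24: -1000,1-0-0,11--0
  m28: 11--0 ←essential
  m31: 1111- ←essential
Essential: -1000, 0001-, 001-0, 11--0, 1111-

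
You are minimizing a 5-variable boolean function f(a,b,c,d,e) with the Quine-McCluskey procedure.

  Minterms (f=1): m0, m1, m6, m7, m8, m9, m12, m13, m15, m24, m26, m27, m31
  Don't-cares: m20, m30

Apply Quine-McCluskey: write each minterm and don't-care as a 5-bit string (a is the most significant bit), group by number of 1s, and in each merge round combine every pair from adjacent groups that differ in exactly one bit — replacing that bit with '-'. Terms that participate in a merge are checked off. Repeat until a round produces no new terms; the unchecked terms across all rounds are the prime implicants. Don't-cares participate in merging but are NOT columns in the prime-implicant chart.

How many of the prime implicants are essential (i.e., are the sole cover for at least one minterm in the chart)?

4

Round 0: 00000✓ 00001✓ 00110✓ 00111✓ 01000✓ 01001✓ 01100✓ 01101✓ 01111✓ 10100 11000✓ 11010✓ 11011✓ 11110✓ 11111✓
Round 1: -1000 -1111 0-000✓ 0-001✓ 0-111 0000-✓ 0011- 01-00✓ 01-01✓ 0100-✓ 011-1 0110-✓ 11-10✓ 11-11✓ 110-0 1101-✓ 1111-✓
Round 2: 0-00- 01-0- 11-1-
PIs = {-1000, -1111, 0-00-, 0-111, 0011-, 01-0-, 011-1, 10100, 11-1-, 110-0}
Coverage chart:
  m0: 0-00- ←essential
  m1: 0-00- ←essential
  m6: 0011- ←essential
  m7: 0-111,0011-
  m8: -1000,0-00-,01-0-
  m9: 0-00-,01-0-
  m12: 01-0- ←essential
  m13: 01-0-,011-1
  m15: -1111,0-111,011-1
  m24: -1000,110-0
  m26: 11-1-,110-0
  m27: 11-1- ←essential
  m31: -1111,11-1-
Essential: 0-00-, 0011-, 01-0-, 11-1-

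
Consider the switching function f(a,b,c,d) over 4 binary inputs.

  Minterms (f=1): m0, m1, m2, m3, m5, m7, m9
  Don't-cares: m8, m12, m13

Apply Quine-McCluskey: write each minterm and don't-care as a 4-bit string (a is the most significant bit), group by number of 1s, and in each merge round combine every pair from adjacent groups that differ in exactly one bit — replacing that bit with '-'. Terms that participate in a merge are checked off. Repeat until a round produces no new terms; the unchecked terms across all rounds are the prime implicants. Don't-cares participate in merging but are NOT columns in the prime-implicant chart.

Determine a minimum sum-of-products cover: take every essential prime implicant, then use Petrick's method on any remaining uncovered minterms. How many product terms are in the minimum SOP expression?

size-2^0 implicants → 0000(✓)  0001(✓)  0010(✓)  0011(✓)  0101(✓)  0111(✓)  1000(✓)  1001(✓)  1100(✓)  1101(✓)
size-2^1 implicants → -000(✓)  -001(✓)  -101(✓)  0-01(✓)  0-11(✓)  00-0(✓)  00-1(✓)  000-(✓)  001-(✓)  01-1(✓)  1-00(✓)  1-01(✓)  100-(✓)  110-(✓)
size-2^2 implicants → --01  -00-  0--1  00--  1-0-
Unchecked terms (primes): --01, -00-, 0--1, 00--, 1-0-
Minterm coverage:
  m0 ⊆ -00-,00--
  m1 ⊆ --01,-00-,0--1,00--
  m2 ⊆ 00-- [E]
  m3 ⊆ 0--1,00--
  m5 ⊆ --01,0--1
  m7 ⊆ 0--1 [E]
  m9 ⊆ --01,-00-,1-0-
E = {0--1, 00--}
Petrick residual → --01
Cover = c'd + a'd + a'b'  |cover|=3

3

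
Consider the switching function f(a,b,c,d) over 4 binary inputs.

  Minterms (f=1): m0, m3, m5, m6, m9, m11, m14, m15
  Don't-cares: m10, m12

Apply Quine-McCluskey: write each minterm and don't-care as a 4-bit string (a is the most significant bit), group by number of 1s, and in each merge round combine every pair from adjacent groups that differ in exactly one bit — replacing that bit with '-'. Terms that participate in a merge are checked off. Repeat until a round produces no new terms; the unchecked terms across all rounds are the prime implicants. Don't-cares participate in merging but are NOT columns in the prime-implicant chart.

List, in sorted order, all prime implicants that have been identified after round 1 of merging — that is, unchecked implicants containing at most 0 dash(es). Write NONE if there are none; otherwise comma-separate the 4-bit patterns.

0000, 0101

size-2^0 implicants → 0000  0011(✓)  0101  0110(✓)  1001(✓)  1010(✓)  1011(✓)  1100(✓)  1110(✓)  1111(✓)
size-2^1 implicants → -011  -110  1-10(✓)  1-11(✓)  10-1  101-(✓)  11-0  111-(✓)
size-2^2 implicants → 1-1-
Unchecked terms (primes): -011, -110, 0000, 0101, 1-1-, 10-1, 11-0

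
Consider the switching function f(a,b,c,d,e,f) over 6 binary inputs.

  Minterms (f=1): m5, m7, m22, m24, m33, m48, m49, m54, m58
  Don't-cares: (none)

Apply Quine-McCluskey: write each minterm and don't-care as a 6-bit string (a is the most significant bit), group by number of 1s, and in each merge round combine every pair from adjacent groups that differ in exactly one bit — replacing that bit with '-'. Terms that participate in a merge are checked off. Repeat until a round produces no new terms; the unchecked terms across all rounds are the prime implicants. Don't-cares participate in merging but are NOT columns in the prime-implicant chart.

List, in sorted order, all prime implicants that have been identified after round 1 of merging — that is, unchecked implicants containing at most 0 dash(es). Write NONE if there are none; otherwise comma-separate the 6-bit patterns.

011000, 111010

Round 0: 000101✓ 000111✓ 010110✓ 011000 100001✓ 110000✓ 110001✓ 110110✓ 111010
Round 1: -10110 0001-1 1-0001 11000-
PIs = {-10110, 0001-1, 011000, 1-0001, 11000-, 111010}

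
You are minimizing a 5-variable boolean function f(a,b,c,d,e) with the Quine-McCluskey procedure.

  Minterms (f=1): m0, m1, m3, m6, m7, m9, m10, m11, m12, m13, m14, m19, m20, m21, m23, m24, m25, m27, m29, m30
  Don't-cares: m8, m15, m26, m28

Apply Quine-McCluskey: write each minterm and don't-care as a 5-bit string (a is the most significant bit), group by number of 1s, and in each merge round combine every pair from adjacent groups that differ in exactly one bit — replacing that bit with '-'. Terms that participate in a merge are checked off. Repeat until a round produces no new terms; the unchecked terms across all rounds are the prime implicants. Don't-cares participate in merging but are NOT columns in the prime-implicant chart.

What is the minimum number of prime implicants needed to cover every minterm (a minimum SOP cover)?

7

size-2^0 implicants → 00000(✓)  00001(✓)  00011(✓)  00110(✓)  00111(✓)  01000(✓)  01001(✓)  01010(✓)  01011(✓)  01100(✓)  01101(✓)  01110(✓)  01111(✓)  10011(✓)  10100(✓)  10101(✓)  10111(✓)  11000(✓)  11001(✓)  11010(✓)  11011(✓)  11100(✓)  11101(✓)  11110(✓)
size-2^1 implicants → -0011(✓)  -0111(✓)  -1000(✓)  -1001(✓)  -1010(✓)  -1011(✓)  -1100(✓)  -1101(✓)  -1110(✓)  0-000(✓)  0-001(✓)  0-011(✓)  0-110(✓)  0-111(✓)  00-11(✓)  000-1(✓)  0000-(✓)  0011-(✓)  01-00(✓)  01-01(✓)  01-10(✓)  01-11(✓)  010-0(✓)  010-1(✓)  0100-(✓)  0101-(✓)  011-0(✓)  011-1(✓)  0110-(✓)  0111-(✓)  1-011(✓)  1-100(✓)  1-101(✓)  10-11(✓)  101-1  1010-(✓)  11-00(✓)  11-01(✓)  11-10(✓)  110-0(✓)  110-1(✓)  1100-(✓)  1101-(✓)  111-0(✓)  1110-(✓)
size-2^2 implicants → --011  -0-11  -1-00(✓)  -1-01(✓)  -1-10(✓)  -10-0(✓)  -10-1(✓)  -100-(✓)  -101-(✓)  -11-0(✓)  -110-(✓)  0--11  0-0-1  0-00-  0-11-  01--0(✓)  01--1(✓)  01-0-(✓)  01-1-(✓)  010--(✓)  011--(✓)  1-10-  11--0(✓)  11-0-(✓)  110--(✓)
size-2^3 implicants → -1--0  -1-0-  -10--  01---
Unchecked terms (primes): --011, -0-11, -1--0, -1-0-, -10--, 0--11, 0-0-1, 0-00-, 0-11-, 01---, 1-10-, 101-1
Minterm coverage:
  m0 ⊆ 0-00- [E]
  m1 ⊆ 0-0-1,0-00-
  m3 ⊆ --011,-0-11,0--11,0-0-1
  m6 ⊆ 0-11- [E]
  m7 ⊆ -0-11,0--11,0-11-
  m9 ⊆ -1-0-,-10--,0-0-1,0-00-,01---
  m10 ⊆ -1--0,-10--,01---
  m11 ⊆ --011,-10--,0--11,0-0-1,01---
  m12 ⊆ -1--0,-1-0-,01---
  m13 ⊆ -1-0-,01---
  m14 ⊆ -1--0,0-11-,01---
  m19 ⊆ --011,-0-11
  m20 ⊆ 1-10- [E]
  m21 ⊆ 1-10-,101-1
  m23 ⊆ -0-11,101-1
  m24 ⊆ -1--0,-1-0-,-10--
  m25 ⊆ -1-0-,-10--
  m27 ⊆ --011,-10--
  m29 ⊆ -1-0-,1-10-
  m30 ⊆ -1--0 [E]
E = {-1--0, 0-00-, 0-11-, 1-10-}
Petrick residual → --011, -0-11, -1-0-
Cover = c'de + b'de + be' + bd' + a'c'd' + a'cd + acd'  |cover|=7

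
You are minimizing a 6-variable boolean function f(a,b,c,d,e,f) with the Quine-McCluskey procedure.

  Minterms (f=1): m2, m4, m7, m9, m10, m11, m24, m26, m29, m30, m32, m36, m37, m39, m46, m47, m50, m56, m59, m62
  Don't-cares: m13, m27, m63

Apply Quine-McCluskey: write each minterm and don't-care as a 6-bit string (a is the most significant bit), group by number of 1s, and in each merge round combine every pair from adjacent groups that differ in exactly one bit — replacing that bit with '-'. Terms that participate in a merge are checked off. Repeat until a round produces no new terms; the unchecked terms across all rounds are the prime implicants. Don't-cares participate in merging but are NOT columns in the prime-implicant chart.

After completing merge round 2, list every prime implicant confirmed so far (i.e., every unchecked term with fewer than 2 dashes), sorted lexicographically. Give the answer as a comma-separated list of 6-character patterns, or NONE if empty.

-00100, -00111, -11000, -11011, -11110, 0-1101, 00-010, 001-01, 0010-1, 011-10, 0110-0, 10-111, 100-00, 1001-1, 10010-, 110010, 111-11

Round 0: 000010✓ 000100✓ 000111✓ 001001✓ 001010✓ 001011✓ 001101✓ 011000✓ 011010✓ 011011✓ 011101✓ 011110✓ 100000✓ 100100✓ 100101✓ 100111✓ 101110✓ 101111✓ 110010 111000✓ 111011✓ 111110✓ 111111✓
Round 1: -00100 -00111 -11000 -11011 -11110 0-1010✓ 0-1011✓ 0-1101 00-010 001-01 0010-1 00101-✓ 011-10 0110-0 01101-✓ 1-1110✓ 1-1111✓ 10-111 100-00 1001-1 10010- 10111-✓ 111-11 11111-✓
Round 2: 0-101- 1-111-
PIs = {-00100, -00111, -11000, -11011, -11110, 0-101-, 0-1101, 00-010, 001-01, 0010-1, 011-10, 0110-0, 1-111-, 10-111, 100-00, 1001-1, 10010-, 110010, 111-11}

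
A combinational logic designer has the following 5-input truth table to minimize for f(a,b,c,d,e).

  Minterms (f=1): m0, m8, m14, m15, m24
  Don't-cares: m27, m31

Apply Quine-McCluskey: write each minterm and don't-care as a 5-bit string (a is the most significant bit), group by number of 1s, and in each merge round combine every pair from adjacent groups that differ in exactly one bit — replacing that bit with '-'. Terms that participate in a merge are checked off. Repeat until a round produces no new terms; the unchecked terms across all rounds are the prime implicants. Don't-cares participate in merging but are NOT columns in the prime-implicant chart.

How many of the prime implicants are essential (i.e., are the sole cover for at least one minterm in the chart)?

[col 0] 00000*, 01000*, 01110*, 01111*, 11000*, 11011*, 11111*
[col 1] -1000, -1111, 0-000, 0111-, 11-11
Prime implicants: -1000, -1111, 0-000, 0111-, 11-11
PI chart (minterm → PIs covering it):
  0 | 0-000  (sole → essential)
  8 | -1000,0-000
  14 | 0111-  (sole → essential)
  15 | -1111,0111-
  24 | -1000  (sole → essential)
Essential prime implicants: -1000, 0-000, 0111-

3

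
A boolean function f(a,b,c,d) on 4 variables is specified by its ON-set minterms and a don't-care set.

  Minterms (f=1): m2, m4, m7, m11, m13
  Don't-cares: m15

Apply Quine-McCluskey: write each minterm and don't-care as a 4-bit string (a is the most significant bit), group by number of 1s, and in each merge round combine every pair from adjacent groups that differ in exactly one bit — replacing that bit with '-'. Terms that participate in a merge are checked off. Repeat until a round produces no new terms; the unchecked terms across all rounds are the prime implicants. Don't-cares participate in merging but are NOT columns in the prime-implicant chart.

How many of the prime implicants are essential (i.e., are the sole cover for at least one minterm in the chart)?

5

[col 0] 0010, 0100, 0111*, 1011*, 1101*, 1111*
[col 1] -111, 1-11, 11-1
Prime implicants: -111, 0010, 0100, 1-11, 11-1
PI chart (minterm → PIs covering it):
  2 | 0010  (sole → essential)
  4 | 0100  (sole → essential)
  7 | -111  (sole → essential)
  11 | 1-11  (sole → essential)
  13 | 11-1  (sole → essential)
Essential prime implicants: -111, 0010, 0100, 1-11, 11-1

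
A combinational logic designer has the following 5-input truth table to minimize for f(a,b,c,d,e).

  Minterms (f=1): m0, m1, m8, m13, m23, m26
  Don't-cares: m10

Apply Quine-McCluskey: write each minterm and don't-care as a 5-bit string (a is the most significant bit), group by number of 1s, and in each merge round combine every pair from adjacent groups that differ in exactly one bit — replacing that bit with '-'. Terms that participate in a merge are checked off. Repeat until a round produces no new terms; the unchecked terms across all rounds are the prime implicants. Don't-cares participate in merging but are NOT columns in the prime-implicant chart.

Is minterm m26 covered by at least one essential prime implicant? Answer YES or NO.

YES

Round 0: 00000✓ 00001✓ 01000✓ 01010✓ 01101 10111 11010✓
Round 1: -1010 0-000 0000- 010-0
PIs = {-1010, 0-000, 0000-, 010-0, 01101, 10111}
Coverage chart:
  m0: 0-000,0000-
  m1: 0000- ←essential
  m8: 0-000,010-0
  m13: 01101 ←essential
  m23: 10111 ←essential
  m26: -1010 ←essential
Essential: -1010, 0000-, 01101, 10111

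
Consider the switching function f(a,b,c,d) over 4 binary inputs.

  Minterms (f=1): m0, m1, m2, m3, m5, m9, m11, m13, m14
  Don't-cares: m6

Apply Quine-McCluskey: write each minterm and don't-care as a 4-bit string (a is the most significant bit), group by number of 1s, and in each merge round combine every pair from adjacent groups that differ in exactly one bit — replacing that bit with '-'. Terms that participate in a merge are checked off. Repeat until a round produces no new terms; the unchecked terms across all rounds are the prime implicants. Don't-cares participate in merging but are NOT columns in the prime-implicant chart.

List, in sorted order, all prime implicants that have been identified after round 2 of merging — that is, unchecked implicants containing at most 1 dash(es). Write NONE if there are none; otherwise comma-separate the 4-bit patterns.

-110, 0-10

size-2^0 implicants → 0000(✓)  0001(✓)  0010(✓)  0011(✓)  0101(✓)  0110(✓)  1001(✓)  1011(✓)  1101(✓)  1110(✓)
size-2^1 implicants → -001(✓)  -011(✓)  -101(✓)  -110  0-01(✓)  0-10  00-0(✓)  00-1(✓)  000-(✓)  001-(✓)  1-01(✓)  10-1(✓)
size-2^2 implicants → --01  -0-1  00--
Unchecked terms (primes): --01, -0-1, -110, 0-10, 00--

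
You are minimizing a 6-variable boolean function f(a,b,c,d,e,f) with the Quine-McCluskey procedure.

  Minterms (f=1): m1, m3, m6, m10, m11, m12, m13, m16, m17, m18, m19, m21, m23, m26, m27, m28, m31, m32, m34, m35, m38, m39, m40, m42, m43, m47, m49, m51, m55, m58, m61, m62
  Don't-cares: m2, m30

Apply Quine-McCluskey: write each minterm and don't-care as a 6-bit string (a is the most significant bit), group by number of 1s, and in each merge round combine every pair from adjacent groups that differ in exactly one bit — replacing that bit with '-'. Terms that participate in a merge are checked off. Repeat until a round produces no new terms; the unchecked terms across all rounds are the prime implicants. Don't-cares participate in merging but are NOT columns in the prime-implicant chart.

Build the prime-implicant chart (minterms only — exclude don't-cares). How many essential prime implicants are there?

size-2^0 implicants → 000001(✓)  000010(✓)  000011(✓)  000110(✓)  001010(✓)  001011(✓)  001100(✓)  001101(✓)  010000(✓)  010001(✓)  010010(✓)  010011(✓)  010101(✓)  010111(✓)  011010(✓)  011011(✓)  011100(✓)  011110(✓)  011111(✓)  100000(✓)  100010(✓)  100011(✓)  100110(✓)  100111(✓)  101000(✓)  101010(✓)  101011(✓)  101111(✓)  110001(✓)  110011(✓)  110111(✓)  111010(✓)  111101  111110(✓)
size-2^1 implicants → -00010(✓)  -00011(✓)  -00110(✓)  -01010(✓)  -01011(✓)  -10001(✓)  -10011(✓)  -10111(✓)  -11010(✓)  -11110(✓)  0-0001(✓)  0-0010(✓)  0-0011(✓)  0-1010(✓)  0-1011(✓)  0-1100  00-010(✓)  00-011(✓)  000-10(✓)  0000-1(✓)  00001-(✓)  00101-(✓)  00110-  01-010(✓)  01-011(✓)  01-111(✓)  010-01(✓)  010-11(✓)  0100-0(✓)  0100-1(✓)  01000-(✓)  01001-(✓)  0101-1(✓)  011-10(✓)  011-11(✓)  01101-(✓)  0111-0  01111-(✓)  1-0011(✓)  1-0111(✓)  1-1010(✓)  10-000(✓)  10-010(✓)  10-011(✓)  10-111(✓)  100-10(✓)  100-11(✓)  1000-0(✓)  10001-(✓)  10011-(✓)  101-11(✓)  1010-0(✓)  10101-(✓)  110-11(✓)  1100-1(✓)  111-10(✓)
size-2^2 implicants → --0011  --1010  -0-010(✓)  -0-011(✓)  -00-10  -0001-(✓)  -0101-(✓)  -10-11  -100-1  -11-10  0--010(✓)  0--011(✓)  0-00-1  0-001-(✓)  0-101-(✓)  00-01-(✓)  01--11  01-01-(✓)  010--1  0100--  011-1-  1-0-11  10--11  10-0-0  10-01-(✓)  100-1-
size-2^3 implicants → -0-01-  0--01-
Unchecked terms (primes): --0011, --1010, -0-01-, -00-10, -10-11, -100-1, -11-10, 0--01-, 0-00-1, 0-1100, 00110-, 01--11, 010--1, 0100--, 011-1-, 0111-0, 1-0-11, 10--11, 10-0-0, 100-1-, 111101
Minterm coverage:
  m1 ⊆ 0-00-1 [E]
  m3 ⊆ --0011,-0-01-,0--01-,0-00-1
  m6 ⊆ -00-10 [E]
  m10 ⊆ --1010,-0-01-,0--01-
  m11 ⊆ -0-01-,0--01-
  m12 ⊆ 0-1100,00110-
  m13 ⊆ 00110- [E]
  m16 ⊆ 0100-- [E]
  m17 ⊆ -100-1,0-00-1,010--1,0100--
  m18 ⊆ 0--01-,0100--
  m19 ⊆ --0011,-10-11,-100-1,0--01-,0-00-1,01--11,010--1,0100--
  m21 ⊆ 010--1 [E]
  m23 ⊆ -10-11,01--11,010--1
  m26 ⊆ --1010,-11-10,0--01-,011-1-
  m27 ⊆ 0--01-,01--11,011-1-
  m28 ⊆ 0-1100,0111-0
  m31 ⊆ 01--11,011-1-
  m32 ⊆ 10-0-0 [E]
  m34 ⊆ -0-01-,-00-10,10-0-0,100-1-
  m35 ⊆ --0011,-0-01-,1-0-11,10--11,100-1-
  m38 ⊆ -00-10,100-1-
  m39 ⊆ 1-0-11,10--11,100-1-
  m40 ⊆ 10-0-0 [E]
  m42 ⊆ --1010,-0-01-,10-0-0
  m43 ⊆ -0-01-,10--11
  m47 ⊆ 10--11 [E]
  m49 ⊆ -100-1 [E]
  m51 ⊆ --0011,-10-11,-100-1,1-0-11
  m55 ⊆ -10-11,1-0-11
  m58 ⊆ --1010,-11-10
  m61 ⊆ 111101 [E]
  m62 ⊆ -11-10 [E]
E = {-00-10, -100-1, -11-10, 0-00-1, 00110-, 010--1, 0100--, 10--11, 10-0-0, 111101}

10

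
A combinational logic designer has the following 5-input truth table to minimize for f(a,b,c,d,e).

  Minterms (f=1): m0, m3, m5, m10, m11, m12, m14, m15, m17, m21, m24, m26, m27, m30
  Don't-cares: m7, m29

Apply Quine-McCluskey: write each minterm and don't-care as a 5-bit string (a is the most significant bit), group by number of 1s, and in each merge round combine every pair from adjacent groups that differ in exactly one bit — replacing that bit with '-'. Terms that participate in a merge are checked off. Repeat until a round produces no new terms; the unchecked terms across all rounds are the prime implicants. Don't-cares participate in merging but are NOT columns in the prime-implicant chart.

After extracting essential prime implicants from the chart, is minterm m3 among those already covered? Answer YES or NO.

size-2^0 implicants → 00000  00011(✓)  00101(✓)  00111(✓)  01010(✓)  01011(✓)  01100(✓)  01110(✓)  01111(✓)  10001(✓)  10101(✓)  11000(✓)  11010(✓)  11011(✓)  11101(✓)  11110(✓)
size-2^1 implicants → -0101  -1010(✓)  -1011(✓)  -1110(✓)  0-011(✓)  0-111(✓)  00-11(✓)  001-1  01-10(✓)  01-11(✓)  0101-(✓)  011-0  0111-(✓)  1-101  10-01  11-10(✓)  110-0  1101-(✓)
size-2^2 implicants → -1-10  -101-  0--11  01-1-
Unchecked terms (primes): -0101, -1-10, -101-, 0--11, 00000, 001-1, 01-1-, 011-0, 1-101, 10-01, 110-0
Minterm coverage:
  m0 ⊆ 00000 [E]
  m3 ⊆ 0--11 [E]
  m5 ⊆ -0101,001-1
  m10 ⊆ -1-10,-101-,01-1-
  m11 ⊆ -101-,0--11,01-1-
  m12 ⊆ 011-0 [E]
  m14 ⊆ -1-10,01-1-,011-0
  m15 ⊆ 0--11,01-1-
  m17 ⊆ 10-01 [E]
  m21 ⊆ -0101,1-101,10-01
  m24 ⊆ 110-0 [E]
  m26 ⊆ -1-10,-101-,110-0
  m27 ⊆ -101- [E]
  m30 ⊆ -1-10 [E]
E = {-1-10, -101-, 0--11, 00000, 011-0, 10-01, 110-0}

YES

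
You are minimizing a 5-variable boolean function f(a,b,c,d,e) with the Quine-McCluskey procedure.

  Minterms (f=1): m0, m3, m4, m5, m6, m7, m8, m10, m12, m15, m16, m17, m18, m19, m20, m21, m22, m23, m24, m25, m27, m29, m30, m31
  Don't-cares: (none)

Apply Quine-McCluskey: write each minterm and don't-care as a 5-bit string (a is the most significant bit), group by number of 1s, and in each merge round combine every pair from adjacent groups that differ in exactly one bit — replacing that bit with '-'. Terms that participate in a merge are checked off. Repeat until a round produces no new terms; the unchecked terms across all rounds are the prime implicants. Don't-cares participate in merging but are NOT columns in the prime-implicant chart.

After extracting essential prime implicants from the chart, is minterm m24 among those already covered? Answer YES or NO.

NO

Round 0: 00000✓ 00011✓ 00100✓ 00101✓ 00110✓ 00111✓ 01000✓ 01010✓ 01100✓ 01111✓ 10000✓ 10001✓ 10010✓ 10011✓ 10100✓ 10101✓ 10110✓ 10111✓ 11000✓ 11001✓ 11011✓ 11101✓ 11110✓ 11111✓
Round 1: -0000✓ -0011✓ -0100✓ -0101✓ -0110✓ -0111✓ -1000✓ -1111✓ 0-000✓ 0-100✓ 0-111✓ 00-00✓ 00-11✓ 001-0✓ 001-1✓ 0010-✓ 0011-✓ 01-00✓ 010-0 1-000✓ 1-001✓ 1-011✓ 1-101✓ 1-110✓ 1-111✓ 10-00✓ 10-01✓ 10-10✓ 10-11✓ 100-0✓ 100-1✓ 1000-✓ 1001-✓ 101-0✓ 101-1✓ 1010-✓ 1011-✓ 11-01✓ 11-11✓ 110-1✓ 1100-✓ 111-1✓ 1111-✓
Round 2: --000 --111 -0-00 -0-11 -01-0✓ -01-1✓ -010-✓ -011-✓ 0--00 001--✓ 1--01✓ 1--11✓ 1-0-1✓ 1-00- 1-1-1✓ 1-11- 10--0✓ 10--1✓ 10-0-✓ 10-1-✓ 100--✓ 101--✓ 11--1✓
Round 3: -01-- 1---1 10---
PIs = {--000, --111, -0-00, -0-11, -01--, 0--00, 010-0, 1---1, 1-00-, 1-11-, 10---}
Coverage chart:
  m0: --000,-0-00,0--00
  m3: -0-11 ←essential
  m4: -0-00,-01--,0--00
  m5: -01-- ←essential
  m6: -01-- ←essential
  m7: --111,-0-11,-01--
  m8: --000,0--00,010-0
  m10: 010-0 ←essential
  m12: 0--00 ←essential
  m15: --111 ←essential
  m16: --000,-0-00,1-00-,10---
  m17: 1---1,1-00-,10---
  m18: 10--- ←essential
  m19: -0-11,1---1,10---
  m20: -0-00,-01--,10---
  m21: -01--,1---1,10---
  m22: -01--,1-11-,10---
  m23: --111,-0-11,-01--,1---1,1-11-,10---
  m24: --000,1-00-
  m25: 1---1,1-00-
  m27: 1---1 ←essential
  m29: 1---1 ←essential
  m30: 1-11- ←essential
  m31: --111,1---1,1-11-
Essential: --111, -0-11, -01--, 0--00, 010-0, 1---1, 1-11-, 10---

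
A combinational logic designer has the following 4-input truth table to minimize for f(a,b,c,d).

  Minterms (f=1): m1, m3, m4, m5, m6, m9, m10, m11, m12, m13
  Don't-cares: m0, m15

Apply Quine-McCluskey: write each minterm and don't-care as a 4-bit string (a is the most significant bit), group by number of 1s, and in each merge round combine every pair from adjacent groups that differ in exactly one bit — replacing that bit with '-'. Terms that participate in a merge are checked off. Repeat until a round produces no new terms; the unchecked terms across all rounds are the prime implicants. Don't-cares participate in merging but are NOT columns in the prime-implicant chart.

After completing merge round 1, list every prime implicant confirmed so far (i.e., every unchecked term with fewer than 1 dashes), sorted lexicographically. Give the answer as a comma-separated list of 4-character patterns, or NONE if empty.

size-2^0 implicants → 0000(✓)  0001(✓)  0011(✓)  0100(✓)  0101(✓)  0110(✓)  1001(✓)  1010(✓)  1011(✓)  1100(✓)  1101(✓)  1111(✓)
size-2^1 implicants → -001(✓)  -011(✓)  -100(✓)  -101(✓)  0-00(✓)  0-01(✓)  00-1(✓)  000-(✓)  01-0  010-(✓)  1-01(✓)  1-11(✓)  10-1(✓)  101-  11-1(✓)  110-(✓)
size-2^2 implicants → --01  -0-1  -10-  0-0-  1--1
Unchecked terms (primes): --01, -0-1, -10-, 0-0-, 01-0, 1--1, 101-

NONE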